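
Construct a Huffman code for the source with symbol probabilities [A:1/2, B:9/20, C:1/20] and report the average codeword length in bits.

Huffman tree construction:
Combine smallest probabilities repeatedly
Resulting codes:
  A: 0 (length 1)
  B: 11 (length 2)
  C: 10 (length 2)
Average length = Σ p(s) × length(s) = 1.5000 bits


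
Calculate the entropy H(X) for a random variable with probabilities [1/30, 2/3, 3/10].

H(X) = -Σ p(x) log₂ p(x)
  -1/30 × log₂(1/30) = 0.1636
  -2/3 × log₂(2/3) = 0.3900
  -3/10 × log₂(3/10) = 0.5211
H(X) = 1.0746 bits


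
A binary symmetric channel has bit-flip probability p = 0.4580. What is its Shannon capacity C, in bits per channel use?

For BSC with error probability p:
C = 1 - H(p) where H(p) is binary entropy
H(0.4580) = -0.4580 × log₂(0.4580) - 0.5420 × log₂(0.5420)
H(p) = 0.9949
C = 1 - 0.9949 = 0.0051 bits/use


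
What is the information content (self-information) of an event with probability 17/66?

Information content I(x) = -log₂(p(x))
I = -log₂(17/66) = -log₂(0.2576)
I = 1.9569 bits


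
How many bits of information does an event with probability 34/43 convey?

Information content I(x) = -log₂(p(x))
I = -log₂(34/43) = -log₂(0.7907)
I = 0.3388 bits


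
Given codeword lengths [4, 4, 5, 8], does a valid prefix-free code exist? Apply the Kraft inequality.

Kraft inequality: Σ 2^(-l_i) ≤ 1 for prefix-free code
Calculating: 2^(-4) + 2^(-4) + 2^(-5) + 2^(-8)
= 0.0625 + 0.0625 + 0.03125 + 0.00390625
= 0.1602
Since 0.1602 ≤ 1, prefix-free code exists


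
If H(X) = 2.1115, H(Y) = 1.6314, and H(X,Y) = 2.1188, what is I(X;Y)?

I(X;Y) = H(X) + H(Y) - H(X,Y)
I(X;Y) = 2.1115 + 1.6314 - 2.1188 = 1.6241 bits


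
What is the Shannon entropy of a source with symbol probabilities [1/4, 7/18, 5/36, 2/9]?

H(X) = -Σ p(x) log₂ p(x)
  -1/4 × log₂(1/4) = 0.5000
  -7/18 × log₂(7/18) = 0.5299
  -5/36 × log₂(5/36) = 0.3956
  -2/9 × log₂(2/9) = 0.4822
H(X) = 1.9076 bits


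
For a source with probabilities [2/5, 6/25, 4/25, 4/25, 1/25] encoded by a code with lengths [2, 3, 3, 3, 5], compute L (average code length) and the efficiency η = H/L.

Average length L = Σ p_i × l_i = 2.6800 bits
Entropy H = 2.0547 bits
Efficiency η = H/L × 100% = 76.67%


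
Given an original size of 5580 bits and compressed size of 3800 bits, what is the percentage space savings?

Space savings = (1 - Compressed/Original) × 100%
= (1 - 3800/5580) × 100%
= 31.90%


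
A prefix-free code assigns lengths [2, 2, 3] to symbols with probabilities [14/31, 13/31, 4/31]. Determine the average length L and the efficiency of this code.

Average length L = Σ p_i × l_i = 2.1290 bits
Entropy H = 1.4249 bits
Efficiency η = H/L × 100% = 66.93%


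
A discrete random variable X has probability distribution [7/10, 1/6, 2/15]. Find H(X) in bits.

H(X) = -Σ p(x) log₂ p(x)
  -7/10 × log₂(7/10) = 0.3602
  -1/6 × log₂(1/6) = 0.4308
  -2/15 × log₂(2/15) = 0.3876
H(X) = 1.1786 bits


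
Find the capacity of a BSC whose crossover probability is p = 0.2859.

For BSC with error probability p:
C = 1 - H(p) where H(p) is binary entropy
H(0.2859) = -0.2859 × log₂(0.2859) - 0.7141 × log₂(0.7141)
H(p) = 0.8634
C = 1 - 0.8634 = 0.1366 bits/use


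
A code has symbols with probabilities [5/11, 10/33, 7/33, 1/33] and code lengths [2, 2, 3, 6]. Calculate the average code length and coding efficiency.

Average length L = Σ p_i × l_i = 2.3333 bits
Entropy H = 1.6664 bits
Efficiency η = H/L × 100% = 71.42%


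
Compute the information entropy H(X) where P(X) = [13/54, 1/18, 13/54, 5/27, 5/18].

H(X) = -Σ p(x) log₂ p(x)
  -13/54 × log₂(13/54) = 0.4946
  -1/18 × log₂(1/18) = 0.2317
  -13/54 × log₂(13/54) = 0.4946
  -5/27 × log₂(5/27) = 0.4505
  -5/18 × log₂(5/18) = 0.5133
H(X) = 2.1847 bits


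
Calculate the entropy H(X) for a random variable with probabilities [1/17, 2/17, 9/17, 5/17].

H(X) = -Σ p(x) log₂ p(x)
  -1/17 × log₂(1/17) = 0.2404
  -2/17 × log₂(2/17) = 0.3632
  -9/17 × log₂(9/17) = 0.4858
  -5/17 × log₂(5/17) = 0.5193
H(X) = 1.6087 bits


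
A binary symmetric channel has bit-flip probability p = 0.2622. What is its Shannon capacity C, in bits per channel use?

For BSC with error probability p:
C = 1 - H(p) where H(p) is binary entropy
H(0.2622) = -0.2622 × log₂(0.2622) - 0.7378 × log₂(0.7378)
H(p) = 0.8300
C = 1 - 0.8300 = 0.1700 bits/use


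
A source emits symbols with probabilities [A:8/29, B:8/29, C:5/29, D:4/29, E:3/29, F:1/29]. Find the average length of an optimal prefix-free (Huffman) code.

Huffman tree construction:
Combine smallest probabilities repeatedly
Resulting codes:
  A: 01 (length 2)
  B: 10 (length 2)
  C: 00 (length 2)
  D: 110 (length 3)
  E: 1111 (length 4)
  F: 1110 (length 4)
Average length = Σ p(s) × length(s) = 2.4138 bits


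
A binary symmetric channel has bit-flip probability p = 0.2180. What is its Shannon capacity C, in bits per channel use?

For BSC with error probability p:
C = 1 - H(p) where H(p) is binary entropy
H(0.2180) = -0.2180 × log₂(0.2180) - 0.7820 × log₂(0.7820)
H(p) = 0.7565
C = 1 - 0.7565 = 0.2435 bits/use


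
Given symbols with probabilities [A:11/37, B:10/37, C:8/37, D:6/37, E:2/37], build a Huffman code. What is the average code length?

Huffman tree construction:
Combine smallest probabilities repeatedly
Resulting codes:
  A: 11 (length 2)
  B: 10 (length 2)
  C: 00 (length 2)
  D: 011 (length 3)
  E: 010 (length 3)
Average length = Σ p(s) × length(s) = 2.2162 bits


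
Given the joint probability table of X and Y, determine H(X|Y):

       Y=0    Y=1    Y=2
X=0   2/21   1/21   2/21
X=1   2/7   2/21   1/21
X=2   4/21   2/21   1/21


H(X|Y) = Σ_y p(y) H(X|Y=y)
  p(Y=0) = 4/7, H(X|Y=0) = 1.4591
  p(Y=1) = 5/21, H(X|Y=1) = 1.5219
  p(Y=2) = 4/21, H(X|Y=2) = 1.5000
H(X|Y) = 0.5714×1.4591 + 0.2381×1.5219 + 0.1905×1.5000 = 1.4819 bits


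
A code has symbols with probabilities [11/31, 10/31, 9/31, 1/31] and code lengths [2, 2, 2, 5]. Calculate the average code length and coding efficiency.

Average length L = Σ p_i × l_i = 2.0968 bits
Entropy H = 1.7348 bits
Efficiency η = H/L × 100% = 82.73%


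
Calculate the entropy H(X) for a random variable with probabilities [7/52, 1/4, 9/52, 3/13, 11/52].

H(X) = -Σ p(x) log₂ p(x)
  -7/52 × log₂(7/52) = 0.3895
  -1/4 × log₂(1/4) = 0.5000
  -9/52 × log₂(9/52) = 0.4380
  -3/13 × log₂(3/13) = 0.4882
  -11/52 × log₂(11/52) = 0.4741
H(X) = 2.2897 bits


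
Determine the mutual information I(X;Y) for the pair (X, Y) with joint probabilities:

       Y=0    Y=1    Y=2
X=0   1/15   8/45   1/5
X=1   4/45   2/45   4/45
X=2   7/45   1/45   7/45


H(X) = 1.5305, H(Y) = 1.5408, H(X,Y) = 2.9455
I(X;Y) = H(X) + H(Y) - H(X,Y) = 0.1259 bits


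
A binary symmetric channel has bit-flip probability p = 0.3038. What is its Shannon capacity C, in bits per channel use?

For BSC with error probability p:
C = 1 - H(p) where H(p) is binary entropy
H(0.3038) = -0.3038 × log₂(0.3038) - 0.6962 × log₂(0.6962)
H(p) = 0.8859
C = 1 - 0.8859 = 0.1141 bits/use


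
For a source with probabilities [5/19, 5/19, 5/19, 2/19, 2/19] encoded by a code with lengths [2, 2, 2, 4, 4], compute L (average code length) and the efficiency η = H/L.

Average length L = Σ p_i × l_i = 2.4211 bits
Entropy H = 2.2043 bits
Efficiency η = H/L × 100% = 91.05%


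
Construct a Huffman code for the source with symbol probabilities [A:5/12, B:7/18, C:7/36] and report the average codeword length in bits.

Huffman tree construction:
Combine smallest probabilities repeatedly
Resulting codes:
  A: 0 (length 1)
  B: 11 (length 2)
  C: 10 (length 2)
Average length = Σ p(s) × length(s) = 1.5833 bits


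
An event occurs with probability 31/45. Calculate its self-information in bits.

Information content I(x) = -log₂(p(x))
I = -log₂(31/45) = -log₂(0.6889)
I = 0.5377 bits


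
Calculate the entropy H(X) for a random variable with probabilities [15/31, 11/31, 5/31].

H(X) = -Σ p(x) log₂ p(x)
  -15/31 × log₂(15/31) = 0.5068
  -11/31 × log₂(11/31) = 0.5304
  -5/31 × log₂(5/31) = 0.4246
H(X) = 1.4617 bits


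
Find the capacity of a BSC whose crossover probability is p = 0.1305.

For BSC with error probability p:
C = 1 - H(p) where H(p) is binary entropy
H(0.1305) = -0.1305 × log₂(0.1305) - 0.8695 × log₂(0.8695)
H(p) = 0.5588
C = 1 - 0.5588 = 0.4412 bits/use


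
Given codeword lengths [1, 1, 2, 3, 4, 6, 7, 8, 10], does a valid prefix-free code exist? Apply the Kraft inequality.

Kraft inequality: Σ 2^(-l_i) ≤ 1 for prefix-free code
Calculating: 2^(-1) + 2^(-1) + 2^(-2) + 2^(-3) + 2^(-4) + 2^(-6) + 2^(-7) + 2^(-8) + 2^(-10)
= 0.5 + 0.5 + 0.25 + 0.125 + 0.0625 + 0.015625 + 0.0078125 + 0.00390625 + 0.0009765625
= 1.4658
Since 1.4658 > 1, prefix-free code does not exist


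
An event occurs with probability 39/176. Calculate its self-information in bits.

Information content I(x) = -log₂(p(x))
I = -log₂(39/176) = -log₂(0.2216)
I = 2.1740 bits


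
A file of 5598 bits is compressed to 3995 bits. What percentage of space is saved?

Space savings = (1 - Compressed/Original) × 100%
= (1 - 3995/5598) × 100%
= 28.64%


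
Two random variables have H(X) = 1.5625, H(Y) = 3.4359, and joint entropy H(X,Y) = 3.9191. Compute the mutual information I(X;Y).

I(X;Y) = H(X) + H(Y) - H(X,Y)
I(X;Y) = 1.5625 + 3.4359 - 3.9191 = 1.0793 bits


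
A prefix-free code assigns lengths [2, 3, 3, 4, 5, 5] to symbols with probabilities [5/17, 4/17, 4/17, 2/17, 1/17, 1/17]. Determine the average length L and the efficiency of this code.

Average length L = Σ p_i × l_i = 3.0588 bits
Entropy H = 2.3457 bits
Efficiency η = H/L × 100% = 76.69%


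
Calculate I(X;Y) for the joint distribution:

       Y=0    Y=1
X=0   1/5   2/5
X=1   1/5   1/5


H(X) = 0.9710, H(Y) = 0.9710, H(X,Y) = 1.9219
I(X;Y) = H(X) + H(Y) - H(X,Y) = 0.0200 bits


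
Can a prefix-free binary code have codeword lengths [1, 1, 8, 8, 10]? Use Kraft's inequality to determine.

Kraft inequality: Σ 2^(-l_i) ≤ 1 for prefix-free code
Calculating: 2^(-1) + 2^(-1) + 2^(-8) + 2^(-8) + 2^(-10)
= 0.5 + 0.5 + 0.00390625 + 0.00390625 + 0.0009765625
= 1.0088
Since 1.0088 > 1, prefix-free code does not exist


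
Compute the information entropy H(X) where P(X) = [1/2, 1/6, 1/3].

H(X) = -Σ p(x) log₂ p(x)
  -1/2 × log₂(1/2) = 0.5000
  -1/6 × log₂(1/6) = 0.4308
  -1/3 × log₂(1/3) = 0.5283
H(X) = 1.4591 bits


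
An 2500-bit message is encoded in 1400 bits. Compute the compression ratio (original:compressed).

Compression ratio = Original / Compressed
= 2500 / 1400 = 1.79:1


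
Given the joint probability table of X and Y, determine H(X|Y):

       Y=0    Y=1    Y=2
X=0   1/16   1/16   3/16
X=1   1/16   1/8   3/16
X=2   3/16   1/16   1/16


H(X|Y) = Σ_y p(y) H(X|Y=y)
  p(Y=0) = 5/16, H(X|Y=0) = 1.3710
  p(Y=1) = 1/4, H(X|Y=1) = 1.5000
  p(Y=2) = 7/16, H(X|Y=2) = 1.4488
H(X|Y) = 0.3125×1.3710 + 0.2500×1.5000 + 0.4375×1.4488 = 1.4373 bits


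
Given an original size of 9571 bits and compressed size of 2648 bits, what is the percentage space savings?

Space savings = (1 - Compressed/Original) × 100%
= (1 - 2648/9571) × 100%
= 72.33%


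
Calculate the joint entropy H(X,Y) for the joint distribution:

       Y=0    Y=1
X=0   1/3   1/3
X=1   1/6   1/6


H(X,Y) = -Σ p(x,y) log₂ p(x,y)
  p(0,0)=1/3: -0.3333 × log₂(0.3333) = 0.5283
  p(0,1)=1/3: -0.3333 × log₂(0.3333) = 0.5283
  p(1,0)=1/6: -0.1667 × log₂(0.1667) = 0.4308
  p(1,1)=1/6: -0.1667 × log₂(0.1667) = 0.4308
H(X,Y) = 1.9183 bits


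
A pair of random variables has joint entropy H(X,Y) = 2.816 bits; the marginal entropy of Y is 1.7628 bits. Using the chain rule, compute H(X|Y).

Chain rule: H(X,Y) = H(X|Y) + H(Y)
H(X|Y) = H(X,Y) - H(Y) = 2.816 - 1.7628 = 1.0532 bits


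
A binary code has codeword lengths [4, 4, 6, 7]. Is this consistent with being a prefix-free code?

Kraft inequality: Σ 2^(-l_i) ≤ 1 for prefix-free code
Calculating: 2^(-4) + 2^(-4) + 2^(-6) + 2^(-7)
= 0.0625 + 0.0625 + 0.015625 + 0.0078125
= 0.1484
Since 0.1484 ≤ 1, prefix-free code exists


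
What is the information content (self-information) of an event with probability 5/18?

Information content I(x) = -log₂(p(x))
I = -log₂(5/18) = -log₂(0.2778)
I = 1.8480 bits


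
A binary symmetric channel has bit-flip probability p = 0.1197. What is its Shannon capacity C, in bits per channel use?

For BSC with error probability p:
C = 1 - H(p) where H(p) is binary entropy
H(0.1197) = -0.1197 × log₂(0.1197) - 0.8803 × log₂(0.8803)
H(p) = 0.5285
C = 1 - 0.5285 = 0.4715 bits/use


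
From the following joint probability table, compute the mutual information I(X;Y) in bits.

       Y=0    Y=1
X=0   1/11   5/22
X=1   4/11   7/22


H(X) = 0.9024, H(Y) = 0.9940, H(X,Y) = 1.8567
I(X;Y) = H(X) + H(Y) - H(X,Y) = 0.0398 bits


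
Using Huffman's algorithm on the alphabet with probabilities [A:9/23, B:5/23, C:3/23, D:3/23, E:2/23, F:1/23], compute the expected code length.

Huffman tree construction:
Combine smallest probabilities repeatedly
Resulting codes:
  A: 0 (length 1)
  B: 111 (length 3)
  C: 100 (length 3)
  D: 101 (length 3)
  E: 1101 (length 4)
  F: 1100 (length 4)
Average length = Σ p(s) × length(s) = 2.3478 bits


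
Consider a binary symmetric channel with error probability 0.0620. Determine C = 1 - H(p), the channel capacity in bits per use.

For BSC with error probability p:
C = 1 - H(p) where H(p) is binary entropy
H(0.0620) = -0.0620 × log₂(0.0620) - 0.9380 × log₂(0.9380)
H(p) = 0.3353
C = 1 - 0.3353 = 0.6647 bits/use


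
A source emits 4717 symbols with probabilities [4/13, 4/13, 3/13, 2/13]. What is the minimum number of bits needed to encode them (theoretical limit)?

Entropy H = 1.9501 bits/symbol
Minimum bits = H × n = 1.9501 × 4717
= 9198.45 bits


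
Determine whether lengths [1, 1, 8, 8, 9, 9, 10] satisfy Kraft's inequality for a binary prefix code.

Kraft inequality: Σ 2^(-l_i) ≤ 1 for prefix-free code
Calculating: 2^(-1) + 2^(-1) + 2^(-8) + 2^(-8) + 2^(-9) + 2^(-9) + 2^(-10)
= 0.5 + 0.5 + 0.00390625 + 0.00390625 + 0.001953125 + 0.001953125 + 0.0009765625
= 1.0127
Since 1.0127 > 1, prefix-free code does not exist


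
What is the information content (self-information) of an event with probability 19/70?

Information content I(x) = -log₂(p(x))
I = -log₂(19/70) = -log₂(0.2714)
I = 1.8814 bits


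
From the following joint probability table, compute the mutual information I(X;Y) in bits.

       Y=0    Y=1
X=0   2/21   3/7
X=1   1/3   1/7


H(X) = 0.9984, H(Y) = 0.9852, H(X,Y) = 1.7763
I(X;Y) = H(X) + H(Y) - H(X,Y) = 0.2073 bits


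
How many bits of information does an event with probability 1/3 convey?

Information content I(x) = -log₂(p(x))
I = -log₂(1/3) = -log₂(0.3333)
I = 1.5850 bits


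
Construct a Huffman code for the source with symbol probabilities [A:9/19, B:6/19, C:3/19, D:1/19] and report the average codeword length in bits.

Huffman tree construction:
Combine smallest probabilities repeatedly
Resulting codes:
  A: 0 (length 1)
  B: 11 (length 2)
  C: 101 (length 3)
  D: 100 (length 3)
Average length = Σ p(s) × length(s) = 1.7368 bits


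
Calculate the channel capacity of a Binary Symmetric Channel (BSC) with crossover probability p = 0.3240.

For BSC with error probability p:
C = 1 - H(p) where H(p) is binary entropy
H(0.3240) = -0.3240 × log₂(0.3240) - 0.6760 × log₂(0.6760)
H(p) = 0.9087
C = 1 - 0.9087 = 0.0913 bits/use


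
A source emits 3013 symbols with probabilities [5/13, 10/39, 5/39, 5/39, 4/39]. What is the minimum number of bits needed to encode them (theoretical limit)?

Entropy H = 2.1305 bits/symbol
Minimum bits = H × n = 2.1305 × 3013
= 6419.14 bits


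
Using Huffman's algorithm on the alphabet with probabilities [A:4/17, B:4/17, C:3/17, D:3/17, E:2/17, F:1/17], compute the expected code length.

Huffman tree construction:
Combine smallest probabilities repeatedly
Resulting codes:
  A: 01 (length 2)
  B: 10 (length 2)
  C: 110 (length 3)
  D: 111 (length 3)
  E: 001 (length 3)
  F: 000 (length 3)
Average length = Σ p(s) × length(s) = 2.5294 bits


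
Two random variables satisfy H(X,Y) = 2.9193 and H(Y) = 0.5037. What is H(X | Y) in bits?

Chain rule: H(X,Y) = H(X|Y) + H(Y)
H(X|Y) = H(X,Y) - H(Y) = 2.9193 - 0.5037 = 2.4156 bits


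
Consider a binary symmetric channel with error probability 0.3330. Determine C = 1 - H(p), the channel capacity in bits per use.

For BSC with error probability p:
C = 1 - H(p) where H(p) is binary entropy
H(0.3330) = -0.3330 × log₂(0.3330) - 0.6670 × log₂(0.6670)
H(p) = 0.9180
C = 1 - 0.9180 = 0.0820 bits/use


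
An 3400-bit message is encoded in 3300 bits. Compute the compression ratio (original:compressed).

Compression ratio = Original / Compressed
= 3400 / 3300 = 1.03:1


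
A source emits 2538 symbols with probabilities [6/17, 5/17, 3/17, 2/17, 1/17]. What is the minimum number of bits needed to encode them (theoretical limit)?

Entropy H = 2.0949 bits/symbol
Minimum bits = H × n = 2.0949 × 2538
= 5316.75 bits


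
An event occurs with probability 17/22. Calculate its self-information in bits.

Information content I(x) = -log₂(p(x))
I = -log₂(17/22) = -log₂(0.7727)
I = 0.3720 bits


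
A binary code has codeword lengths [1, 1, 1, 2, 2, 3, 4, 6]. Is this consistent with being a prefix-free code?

Kraft inequality: Σ 2^(-l_i) ≤ 1 for prefix-free code
Calculating: 2^(-1) + 2^(-1) + 2^(-1) + 2^(-2) + 2^(-2) + 2^(-3) + 2^(-4) + 2^(-6)
= 0.5 + 0.5 + 0.5 + 0.25 + 0.25 + 0.125 + 0.0625 + 0.015625
= 2.2031
Since 2.2031 > 1, prefix-free code does not exist


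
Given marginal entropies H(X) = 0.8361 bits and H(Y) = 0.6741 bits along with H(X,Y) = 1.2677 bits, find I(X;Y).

I(X;Y) = H(X) + H(Y) - H(X,Y)
I(X;Y) = 0.8361 + 0.6741 - 1.2677 = 0.2425 bits


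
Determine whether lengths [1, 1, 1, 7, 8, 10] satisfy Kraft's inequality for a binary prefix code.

Kraft inequality: Σ 2^(-l_i) ≤ 1 for prefix-free code
Calculating: 2^(-1) + 2^(-1) + 2^(-1) + 2^(-7) + 2^(-8) + 2^(-10)
= 0.5 + 0.5 + 0.5 + 0.0078125 + 0.00390625 + 0.0009765625
= 1.5127
Since 1.5127 > 1, prefix-free code does not exist


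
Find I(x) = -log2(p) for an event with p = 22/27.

Information content I(x) = -log₂(p(x))
I = -log₂(22/27) = -log₂(0.8148)
I = 0.2955 bits


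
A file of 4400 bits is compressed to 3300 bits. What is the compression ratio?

Compression ratio = Original / Compressed
= 4400 / 3300 = 1.33:1


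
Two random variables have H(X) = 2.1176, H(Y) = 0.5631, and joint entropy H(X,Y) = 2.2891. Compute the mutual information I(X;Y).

I(X;Y) = H(X) + H(Y) - H(X,Y)
I(X;Y) = 2.1176 + 0.5631 - 2.2891 = 0.3916 bits


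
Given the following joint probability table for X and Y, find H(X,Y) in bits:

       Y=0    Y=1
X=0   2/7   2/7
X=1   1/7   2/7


H(X,Y) = -Σ p(x,y) log₂ p(x,y)
  p(0,0)=2/7: -0.2857 × log₂(0.2857) = 0.5164
  p(0,1)=2/7: -0.2857 × log₂(0.2857) = 0.5164
  p(1,0)=1/7: -0.1429 × log₂(0.1429) = 0.4011
  p(1,1)=2/7: -0.2857 × log₂(0.2857) = 0.5164
H(X,Y) = 1.9502 bits


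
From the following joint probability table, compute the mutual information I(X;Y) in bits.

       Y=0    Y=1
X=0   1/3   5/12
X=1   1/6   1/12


H(X) = 0.8113, H(Y) = 1.0000, H(X,Y) = 1.7842
I(X;Y) = H(X) + H(Y) - H(X,Y) = 0.0271 bits


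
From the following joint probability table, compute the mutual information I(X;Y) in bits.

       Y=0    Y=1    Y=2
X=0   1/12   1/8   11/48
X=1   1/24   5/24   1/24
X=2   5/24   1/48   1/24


H(X) = 1.5506, H(Y) = 1.5831, H(X,Y) = 2.7933
I(X;Y) = H(X) + H(Y) - H(X,Y) = 0.3405 bits


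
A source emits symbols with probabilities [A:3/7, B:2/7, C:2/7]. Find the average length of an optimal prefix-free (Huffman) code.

Huffman tree construction:
Combine smallest probabilities repeatedly
Resulting codes:
  A: 0 (length 1)
  B: 10 (length 2)
  C: 11 (length 2)
Average length = Σ p(s) × length(s) = 1.5714 bits


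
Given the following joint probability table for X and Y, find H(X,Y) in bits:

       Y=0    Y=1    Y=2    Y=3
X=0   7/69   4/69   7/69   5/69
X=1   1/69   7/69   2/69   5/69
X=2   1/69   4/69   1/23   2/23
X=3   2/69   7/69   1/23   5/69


H(X,Y) = -Σ p(x,y) log₂ p(x,y)
  p(0,0)=7/69: -0.1014 × log₂(0.1014) = 0.3349
  p(0,1)=4/69: -0.0580 × log₂(0.0580) = 0.2382
  p(0,2)=7/69: -0.1014 × log₂(0.1014) = 0.3349
  p(0,3)=5/69: -0.0725 × log₂(0.0725) = 0.2744
  p(1,0)=1/69: -0.0145 × log₂(0.0145) = 0.0885
  p(1,1)=7/69: -0.1014 × log₂(0.1014) = 0.3349
  p(1,2)=2/69: -0.0290 × log₂(0.0290) = 0.1481
  p(1,3)=5/69: -0.0725 × log₂(0.0725) = 0.2744
  p(2,0)=1/69: -0.0145 × log₂(0.0145) = 0.0885
  p(2,1)=4/69: -0.0580 × log₂(0.0580) = 0.2382
  p(2,2)=1/23: -0.0435 × log₂(0.0435) = 0.1967
  p(2,3)=2/23: -0.0870 × log₂(0.0870) = 0.3064
  p(3,0)=2/69: -0.0290 × log₂(0.0290) = 0.1481
  p(3,1)=7/69: -0.1014 × log₂(0.1014) = 0.3349
  p(3,2)=1/23: -0.0435 × log₂(0.0435) = 0.1967
  p(3,3)=5/69: -0.0725 × log₂(0.0725) = 0.2744
H(X,Y) = 3.8121 bits


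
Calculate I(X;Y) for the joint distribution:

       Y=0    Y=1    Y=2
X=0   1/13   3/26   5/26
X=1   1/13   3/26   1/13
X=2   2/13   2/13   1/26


H(X) = 1.5697, H(Y) = 1.5766, H(X,Y) = 3.0420
I(X;Y) = H(X) + H(Y) - H(X,Y) = 0.1043 bits


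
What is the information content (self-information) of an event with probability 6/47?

Information content I(x) = -log₂(p(x))
I = -log₂(6/47) = -log₂(0.1277)
I = 2.9696 bits


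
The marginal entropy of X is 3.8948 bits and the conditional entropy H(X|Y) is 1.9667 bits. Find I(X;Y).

I(X;Y) = H(X) - H(X|Y)
I(X;Y) = 3.8948 - 1.9667 = 1.9281 bits


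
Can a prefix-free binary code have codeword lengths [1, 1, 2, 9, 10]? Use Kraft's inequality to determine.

Kraft inequality: Σ 2^(-l_i) ≤ 1 for prefix-free code
Calculating: 2^(-1) + 2^(-1) + 2^(-2) + 2^(-9) + 2^(-10)
= 0.5 + 0.5 + 0.25 + 0.001953125 + 0.0009765625
= 1.2529
Since 1.2529 > 1, prefix-free code does not exist


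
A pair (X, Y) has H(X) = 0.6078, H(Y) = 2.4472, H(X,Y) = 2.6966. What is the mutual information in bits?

I(X;Y) = H(X) + H(Y) - H(X,Y)
I(X;Y) = 0.6078 + 2.4472 - 2.6966 = 0.3584 bits


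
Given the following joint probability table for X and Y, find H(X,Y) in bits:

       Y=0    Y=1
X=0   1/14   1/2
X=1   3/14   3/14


H(X,Y) = -Σ p(x,y) log₂ p(x,y)
  p(0,0)=1/14: -0.0714 × log₂(0.0714) = 0.2720
  p(0,1)=1/2: -0.5000 × log₂(0.5000) = 0.5000
  p(1,0)=3/14: -0.2143 × log₂(0.2143) = 0.4762
  p(1,1)=3/14: -0.2143 × log₂(0.2143) = 0.4762
H(X,Y) = 1.7244 bits


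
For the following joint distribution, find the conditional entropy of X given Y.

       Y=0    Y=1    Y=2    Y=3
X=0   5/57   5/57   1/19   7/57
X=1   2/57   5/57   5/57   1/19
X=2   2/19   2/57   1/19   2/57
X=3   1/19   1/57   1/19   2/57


H(X|Y) = Σ_y p(y) H(X|Y=y)
  p(Y=0) = 16/57, H(X|Y=0) = 1.8829
  p(Y=1) = 13/57, H(X|Y=1) = 1.7605
  p(Y=2) = 14/57, H(X|Y=2) = 1.9592
  p(Y=3) = 14/57, H(X|Y=3) = 1.7783
H(X|Y) = 0.2807×1.8829 + 0.2281×1.7605 + 0.2456×1.9592 + 0.2456×1.7783 = 1.8480 bits


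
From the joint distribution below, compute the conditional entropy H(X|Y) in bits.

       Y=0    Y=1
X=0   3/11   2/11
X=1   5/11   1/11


H(X|Y) = Σ_y p(y) H(X|Y=y)
  p(Y=0) = 8/11, H(X|Y=0) = 0.9544
  p(Y=1) = 3/11, H(X|Y=1) = 0.9183
H(X|Y) = 0.7273×0.9544 + 0.2727×0.9183 = 0.9446 bits


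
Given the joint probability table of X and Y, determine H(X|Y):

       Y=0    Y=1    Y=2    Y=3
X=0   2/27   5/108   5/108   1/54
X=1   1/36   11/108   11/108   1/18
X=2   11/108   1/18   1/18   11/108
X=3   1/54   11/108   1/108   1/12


H(X|Y) = Σ_y p(y) H(X|Y=y)
  p(Y=0) = 2/9, H(X|Y=0) = 1.7179
  p(Y=1) = 11/36, H(X|Y=1) = 1.9163
  p(Y=2) = 23/108, H(X|Y=2) = 1.6899
  p(Y=3) = 7/27, H(X|Y=3) = 1.8040
H(X|Y) = 0.2222×1.7179 + 0.3056×1.9163 + 0.2130×1.6899 + 0.2593×1.8040 = 1.7949 bits


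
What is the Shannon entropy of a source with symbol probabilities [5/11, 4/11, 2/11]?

H(X) = -Σ p(x) log₂ p(x)
  -5/11 × log₂(5/11) = 0.5170
  -4/11 × log₂(4/11) = 0.5307
  -2/11 × log₂(2/11) = 0.4472
H(X) = 1.4949 bits


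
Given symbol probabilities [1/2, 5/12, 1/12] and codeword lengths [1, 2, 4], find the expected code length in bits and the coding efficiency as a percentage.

Average length L = Σ p_i × l_i = 1.6667 bits
Entropy H = 1.3250 bits
Efficiency η = H/L × 100% = 79.50%


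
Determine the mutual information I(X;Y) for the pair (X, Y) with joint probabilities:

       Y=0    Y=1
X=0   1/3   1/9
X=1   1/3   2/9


H(X) = 0.9911, H(Y) = 0.9183, H(X,Y) = 1.8911
I(X;Y) = H(X) + H(Y) - H(X,Y) = 0.0183 bits


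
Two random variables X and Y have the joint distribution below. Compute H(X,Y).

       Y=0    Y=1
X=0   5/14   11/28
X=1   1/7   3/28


H(X,Y) = -Σ p(x,y) log₂ p(x,y)
  p(0,0)=5/14: -0.3571 × log₂(0.3571) = 0.5305
  p(0,1)=11/28: -0.3929 × log₂(0.3929) = 0.5295
  p(1,0)=1/7: -0.1429 × log₂(0.1429) = 0.4011
  p(1,1)=3/28: -0.1071 × log₂(0.1071) = 0.3453
H(X,Y) = 1.8064 bits


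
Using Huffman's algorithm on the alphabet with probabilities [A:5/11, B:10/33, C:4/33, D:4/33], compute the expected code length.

Huffman tree construction:
Combine smallest probabilities repeatedly
Resulting codes:
  A: 0 (length 1)
  B: 11 (length 2)
  C: 100 (length 3)
  D: 101 (length 3)
Average length = Σ p(s) × length(s) = 1.7879 bits


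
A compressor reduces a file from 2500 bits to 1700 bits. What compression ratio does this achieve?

Compression ratio = Original / Compressed
= 2500 / 1700 = 1.47:1


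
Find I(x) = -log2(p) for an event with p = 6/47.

Information content I(x) = -log₂(p(x))
I = -log₂(6/47) = -log₂(0.1277)
I = 2.9696 bits


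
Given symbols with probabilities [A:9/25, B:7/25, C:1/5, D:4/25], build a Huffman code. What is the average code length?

Huffman tree construction:
Combine smallest probabilities repeatedly
Resulting codes:
  A: 11 (length 2)
  B: 10 (length 2)
  C: 01 (length 2)
  D: 00 (length 2)
Average length = Σ p(s) × length(s) = 2.0000 bits


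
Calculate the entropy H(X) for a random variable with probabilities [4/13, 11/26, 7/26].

H(X) = -Σ p(x) log₂ p(x)
  -4/13 × log₂(4/13) = 0.5232
  -11/26 × log₂(11/26) = 0.5250
  -7/26 × log₂(7/26) = 0.5097
H(X) = 1.5579 bits


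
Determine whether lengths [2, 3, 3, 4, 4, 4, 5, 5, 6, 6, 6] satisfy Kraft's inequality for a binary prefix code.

Kraft inequality: Σ 2^(-l_i) ≤ 1 for prefix-free code
Calculating: 2^(-2) + 2^(-3) + 2^(-3) + 2^(-4) + 2^(-4) + 2^(-4) + 2^(-5) + 2^(-5) + 2^(-6) + 2^(-6) + 2^(-6)
= 0.25 + 0.125 + 0.125 + 0.0625 + 0.0625 + 0.0625 + 0.03125 + 0.03125 + 0.015625 + 0.015625 + 0.015625
= 0.7969
Since 0.7969 ≤ 1, prefix-free code exists


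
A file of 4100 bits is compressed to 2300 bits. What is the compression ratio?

Compression ratio = Original / Compressed
= 4100 / 2300 = 1.78:1


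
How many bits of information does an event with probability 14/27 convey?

Information content I(x) = -log₂(p(x))
I = -log₂(14/27) = -log₂(0.5185)
I = 0.9475 bits


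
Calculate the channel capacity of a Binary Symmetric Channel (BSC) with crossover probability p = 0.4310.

For BSC with error probability p:
C = 1 - H(p) where H(p) is binary entropy
H(0.4310) = -0.4310 × log₂(0.4310) - 0.5690 × log₂(0.5690)
H(p) = 0.9862
C = 1 - 0.9862 = 0.0138 bits/use


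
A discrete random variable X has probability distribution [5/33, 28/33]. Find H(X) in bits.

H(X) = -Σ p(x) log₂ p(x)
  -5/33 × log₂(5/33) = 0.4125
  -28/33 × log₂(28/33) = 0.2011
H(X) = 0.6136 bits


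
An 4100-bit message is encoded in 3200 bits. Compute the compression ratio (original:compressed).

Compression ratio = Original / Compressed
= 4100 / 3200 = 1.28:1


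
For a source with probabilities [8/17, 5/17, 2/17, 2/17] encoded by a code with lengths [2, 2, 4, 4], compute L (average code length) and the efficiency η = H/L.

Average length L = Σ p_i × l_i = 2.4706 bits
Entropy H = 1.7575 bits
Efficiency η = H/L × 100% = 71.14%


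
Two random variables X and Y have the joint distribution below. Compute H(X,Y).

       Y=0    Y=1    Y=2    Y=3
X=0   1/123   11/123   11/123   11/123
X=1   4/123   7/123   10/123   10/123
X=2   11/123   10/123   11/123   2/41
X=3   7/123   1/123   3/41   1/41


H(X,Y) = -Σ p(x,y) log₂ p(x,y)
  p(0,0)=1/123: -0.0081 × log₂(0.0081) = 0.0564
  p(0,1)=11/123: -0.0894 × log₂(0.0894) = 0.3115
  p(0,2)=11/123: -0.0894 × log₂(0.0894) = 0.3115
  p(0,3)=11/123: -0.0894 × log₂(0.0894) = 0.3115
  p(1,0)=4/123: -0.0325 × log₂(0.0325) = 0.1607
  p(1,1)=7/123: -0.0569 × log₂(0.0569) = 0.2353
  p(1,2)=10/123: -0.0813 × log₂(0.0813) = 0.2944
  p(1,3)=10/123: -0.0813 × log₂(0.0813) = 0.2944
  p(2,0)=11/123: -0.0894 × log₂(0.0894) = 0.3115
  p(2,1)=10/123: -0.0813 × log₂(0.0813) = 0.2944
  p(2,2)=11/123: -0.0894 × log₂(0.0894) = 0.3115
  p(2,3)=2/41: -0.0488 × log₂(0.0488) = 0.2126
  p(3,0)=7/123: -0.0569 × log₂(0.0569) = 0.2353
  p(3,1)=1/123: -0.0081 × log₂(0.0081) = 0.0564
  p(3,2)=3/41: -0.0732 × log₂(0.0732) = 0.2760
  p(3,3)=1/41: -0.0244 × log₂(0.0244) = 0.1307
H(X,Y) = 3.8041 bits


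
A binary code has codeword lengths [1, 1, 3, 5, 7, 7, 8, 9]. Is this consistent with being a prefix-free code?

Kraft inequality: Σ 2^(-l_i) ≤ 1 for prefix-free code
Calculating: 2^(-1) + 2^(-1) + 2^(-3) + 2^(-5) + 2^(-7) + 2^(-7) + 2^(-8) + 2^(-9)
= 0.5 + 0.5 + 0.125 + 0.03125 + 0.0078125 + 0.0078125 + 0.00390625 + 0.001953125
= 1.1777
Since 1.1777 > 1, prefix-free code does not exist


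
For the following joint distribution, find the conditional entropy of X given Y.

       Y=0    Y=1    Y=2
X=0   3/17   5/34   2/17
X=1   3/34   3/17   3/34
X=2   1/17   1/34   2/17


H(X|Y) = Σ_y p(y) H(X|Y=y)
  p(Y=0) = 11/34, H(X|Y=0) = 1.4354
  p(Y=1) = 6/17, H(X|Y=1) = 1.3250
  p(Y=2) = 11/34, H(X|Y=2) = 1.5726
H(X|Y) = 0.3235×1.4354 + 0.3529×1.3250 + 0.3235×1.5726 = 1.4408 bits


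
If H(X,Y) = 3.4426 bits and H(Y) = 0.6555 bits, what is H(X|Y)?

Chain rule: H(X,Y) = H(X|Y) + H(Y)
H(X|Y) = H(X,Y) - H(Y) = 3.4426 - 0.6555 = 2.7871 bits


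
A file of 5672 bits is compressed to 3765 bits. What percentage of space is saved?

Space savings = (1 - Compressed/Original) × 100%
= (1 - 3765/5672) × 100%
= 33.62%


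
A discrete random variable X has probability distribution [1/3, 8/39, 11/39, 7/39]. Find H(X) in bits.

H(X) = -Σ p(x) log₂ p(x)
  -1/3 × log₂(1/3) = 0.5283
  -8/39 × log₂(8/39) = 0.4688
  -11/39 × log₂(11/39) = 0.5150
  -7/39 × log₂(7/39) = 0.4448
H(X) = 1.9569 bits


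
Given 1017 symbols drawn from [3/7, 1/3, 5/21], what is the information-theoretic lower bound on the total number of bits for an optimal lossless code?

Entropy H = 1.5452 bits/symbol
Minimum bits = H × n = 1.5452 × 1017
= 1571.42 bits


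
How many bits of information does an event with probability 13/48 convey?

Information content I(x) = -log₂(p(x))
I = -log₂(13/48) = -log₂(0.2708)
I = 1.8845 bits


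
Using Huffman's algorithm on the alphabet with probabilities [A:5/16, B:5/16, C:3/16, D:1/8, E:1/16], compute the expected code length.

Huffman tree construction:
Combine smallest probabilities repeatedly
Resulting codes:
  A: 10 (length 2)
  B: 11 (length 2)
  C: 00 (length 2)
  D: 011 (length 3)
  E: 010 (length 3)
Average length = Σ p(s) × length(s) = 2.1875 bits


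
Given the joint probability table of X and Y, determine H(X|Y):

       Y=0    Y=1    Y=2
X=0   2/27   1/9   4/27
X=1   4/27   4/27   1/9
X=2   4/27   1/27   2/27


H(X|Y) = Σ_y p(y) H(X|Y=y)
  p(Y=0) = 10/27, H(X|Y=0) = 1.5219
  p(Y=1) = 8/27, H(X|Y=1) = 1.4056
  p(Y=2) = 1/3, H(X|Y=2) = 1.5305
H(X|Y) = 0.3704×1.5219 + 0.2963×1.4056 + 0.3333×1.5305 = 1.4903 bits


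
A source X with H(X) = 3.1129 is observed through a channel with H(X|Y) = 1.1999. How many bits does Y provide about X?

I(X;Y) = H(X) - H(X|Y)
I(X;Y) = 3.1129 - 1.1999 = 1.913 bits


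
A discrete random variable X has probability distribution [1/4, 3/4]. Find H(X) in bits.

H(X) = -Σ p(x) log₂ p(x)
  -1/4 × log₂(1/4) = 0.5000
  -3/4 × log₂(3/4) = 0.3113
H(X) = 0.8113 bits


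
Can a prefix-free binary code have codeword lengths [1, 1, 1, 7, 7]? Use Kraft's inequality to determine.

Kraft inequality: Σ 2^(-l_i) ≤ 1 for prefix-free code
Calculating: 2^(-1) + 2^(-1) + 2^(-1) + 2^(-7) + 2^(-7)
= 0.5 + 0.5 + 0.5 + 0.0078125 + 0.0078125
= 1.5156
Since 1.5156 > 1, prefix-free code does not exist


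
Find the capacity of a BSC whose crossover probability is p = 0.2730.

For BSC with error probability p:
C = 1 - H(p) where H(p) is binary entropy
H(0.2730) = -0.2730 × log₂(0.2730) - 0.7270 × log₂(0.7270)
H(p) = 0.8457
C = 1 - 0.8457 = 0.1543 bits/use


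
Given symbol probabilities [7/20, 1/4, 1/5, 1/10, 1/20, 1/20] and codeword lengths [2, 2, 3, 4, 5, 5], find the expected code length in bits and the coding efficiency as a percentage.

Average length L = Σ p_i × l_i = 2.7000 bits
Entropy H = 2.2589 bits
Efficiency η = H/L × 100% = 83.66%


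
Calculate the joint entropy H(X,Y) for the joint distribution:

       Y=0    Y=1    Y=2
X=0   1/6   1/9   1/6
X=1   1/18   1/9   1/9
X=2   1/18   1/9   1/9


H(X,Y) = -Σ p(x,y) log₂ p(x,y)
  p(0,0)=1/6: -0.1667 × log₂(0.1667) = 0.4308
  p(0,1)=1/9: -0.1111 × log₂(0.1111) = 0.3522
  p(0,2)=1/6: -0.1667 × log₂(0.1667) = 0.4308
  p(1,0)=1/18: -0.0556 × log₂(0.0556) = 0.2317
  p(1,1)=1/9: -0.1111 × log₂(0.1111) = 0.3522
  p(1,2)=1/9: -0.1111 × log₂(0.1111) = 0.3522
  p(2,0)=1/18: -0.0556 × log₂(0.0556) = 0.2317
  p(2,1)=1/9: -0.1111 × log₂(0.1111) = 0.3522
  p(2,2)=1/9: -0.1111 × log₂(0.1111) = 0.3522
H(X,Y) = 3.0860 bits


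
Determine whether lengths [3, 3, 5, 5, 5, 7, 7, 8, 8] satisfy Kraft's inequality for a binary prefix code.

Kraft inequality: Σ 2^(-l_i) ≤ 1 for prefix-free code
Calculating: 2^(-3) + 2^(-3) + 2^(-5) + 2^(-5) + 2^(-5) + 2^(-7) + 2^(-7) + 2^(-8) + 2^(-8)
= 0.125 + 0.125 + 0.03125 + 0.03125 + 0.03125 + 0.0078125 + 0.0078125 + 0.00390625 + 0.00390625
= 0.3672
Since 0.3672 ≤ 1, prefix-free code exists


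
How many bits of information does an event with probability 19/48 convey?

Information content I(x) = -log₂(p(x))
I = -log₂(19/48) = -log₂(0.3958)
I = 1.3370 bits


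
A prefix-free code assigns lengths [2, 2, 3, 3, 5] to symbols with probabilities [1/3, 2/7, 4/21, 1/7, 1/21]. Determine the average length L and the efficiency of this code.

Average length L = Σ p_i × l_i = 2.4762 bits
Entropy H = 2.1106 bits
Efficiency η = H/L × 100% = 85.24%


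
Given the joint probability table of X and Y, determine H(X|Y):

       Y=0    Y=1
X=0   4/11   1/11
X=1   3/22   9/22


H(X|Y) = Σ_y p(y) H(X|Y=y)
  p(Y=0) = 1/2, H(X|Y=0) = 0.8454
  p(Y=1) = 1/2, H(X|Y=1) = 0.6840
H(X|Y) = 0.5000×0.8454 + 0.5000×0.6840 = 0.7647 bits


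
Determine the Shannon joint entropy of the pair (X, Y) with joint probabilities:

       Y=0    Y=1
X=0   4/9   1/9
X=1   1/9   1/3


H(X,Y) = -Σ p(x,y) log₂ p(x,y)
  p(0,0)=4/9: -0.4444 × log₂(0.4444) = 0.5200
  p(0,1)=1/9: -0.1111 × log₂(0.1111) = 0.3522
  p(1,0)=1/9: -0.1111 × log₂(0.1111) = 0.3522
  p(1,1)=1/3: -0.3333 × log₂(0.3333) = 0.5283
H(X,Y) = 1.7527 bits


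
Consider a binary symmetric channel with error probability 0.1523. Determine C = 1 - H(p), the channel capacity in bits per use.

For BSC with error probability p:
C = 1 - H(p) where H(p) is binary entropy
H(0.1523) = -0.1523 × log₂(0.1523) - 0.8477 × log₂(0.8477)
H(p) = 0.6156
C = 1 - 0.6156 = 0.3844 bits/use


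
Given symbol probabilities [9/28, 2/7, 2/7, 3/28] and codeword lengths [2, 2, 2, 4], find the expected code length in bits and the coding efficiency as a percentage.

Average length L = Σ p_i × l_i = 2.2143 bits
Entropy H = 1.9043 bits
Efficiency η = H/L × 100% = 86.00%


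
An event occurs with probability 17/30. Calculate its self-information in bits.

Information content I(x) = -log₂(p(x))
I = -log₂(17/30) = -log₂(0.5667)
I = 0.8194 bits


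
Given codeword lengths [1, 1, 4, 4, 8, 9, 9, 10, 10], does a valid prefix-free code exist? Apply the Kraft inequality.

Kraft inequality: Σ 2^(-l_i) ≤ 1 for prefix-free code
Calculating: 2^(-1) + 2^(-1) + 2^(-4) + 2^(-4) + 2^(-8) + 2^(-9) + 2^(-9) + 2^(-10) + 2^(-10)
= 0.5 + 0.5 + 0.0625 + 0.0625 + 0.00390625 + 0.001953125 + 0.001953125 + 0.0009765625 + 0.0009765625
= 1.1348
Since 1.1348 > 1, prefix-free code does not exist


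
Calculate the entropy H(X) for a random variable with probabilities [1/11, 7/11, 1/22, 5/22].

H(X) = -Σ p(x) log₂ p(x)
  -1/11 × log₂(1/11) = 0.3145
  -7/11 × log₂(7/11) = 0.4150
  -1/22 × log₂(1/22) = 0.2027
  -5/22 × log₂(5/22) = 0.4858
H(X) = 1.4179 bits


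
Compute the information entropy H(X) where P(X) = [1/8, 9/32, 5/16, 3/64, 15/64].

H(X) = -Σ p(x) log₂ p(x)
  -1/8 × log₂(1/8) = 0.3750
  -9/32 × log₂(9/32) = 0.5147
  -5/16 × log₂(5/16) = 0.5244
  -3/64 × log₂(3/64) = 0.2070
  -15/64 × log₂(15/64) = 0.4906
H(X) = 2.1116 bits


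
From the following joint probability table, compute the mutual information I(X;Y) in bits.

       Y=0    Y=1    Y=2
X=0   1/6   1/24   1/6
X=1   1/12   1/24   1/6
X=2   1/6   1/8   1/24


H(X) = 1.5774, H(Y) = 1.5284, H(X,Y) = 2.9702
I(X;Y) = H(X) + H(Y) - H(X,Y) = 0.1356 bits


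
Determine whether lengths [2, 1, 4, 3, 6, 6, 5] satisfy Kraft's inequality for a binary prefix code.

Kraft inequality: Σ 2^(-l_i) ≤ 1 for prefix-free code
Calculating: 2^(-2) + 2^(-1) + 2^(-4) + 2^(-3) + 2^(-6) + 2^(-6) + 2^(-5)
= 0.25 + 0.5 + 0.0625 + 0.125 + 0.015625 + 0.015625 + 0.03125
= 1.0000
Since 1.0000 ≤ 1, prefix-free code exists


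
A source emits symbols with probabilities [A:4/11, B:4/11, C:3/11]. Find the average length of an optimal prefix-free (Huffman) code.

Huffman tree construction:
Combine smallest probabilities repeatedly
Resulting codes:
  A: 11 (length 2)
  B: 0 (length 1)
  C: 10 (length 2)
Average length = Σ p(s) × length(s) = 1.6364 bits


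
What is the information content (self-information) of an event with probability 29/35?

Information content I(x) = -log₂(p(x))
I = -log₂(29/35) = -log₂(0.8286)
I = 0.2713 bits


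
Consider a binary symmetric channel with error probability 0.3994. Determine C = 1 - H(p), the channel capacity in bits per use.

For BSC with error probability p:
C = 1 - H(p) where H(p) is binary entropy
H(0.3994) = -0.3994 × log₂(0.3994) - 0.6006 × log₂(0.6006)
H(p) = 0.9706
C = 1 - 0.9706 = 0.0294 bits/use


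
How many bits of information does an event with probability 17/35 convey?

Information content I(x) = -log₂(p(x))
I = -log₂(17/35) = -log₂(0.4857)
I = 1.0418 bits


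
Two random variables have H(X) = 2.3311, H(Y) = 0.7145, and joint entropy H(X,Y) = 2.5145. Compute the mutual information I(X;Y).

I(X;Y) = H(X) + H(Y) - H(X,Y)
I(X;Y) = 2.3311 + 0.7145 - 2.5145 = 0.5311 bits


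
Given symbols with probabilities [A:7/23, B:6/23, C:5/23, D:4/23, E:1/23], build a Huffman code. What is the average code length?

Huffman tree construction:
Combine smallest probabilities repeatedly
Resulting codes:
  A: 11 (length 2)
  B: 10 (length 2)
  C: 00 (length 2)
  D: 011 (length 3)
  E: 010 (length 3)
Average length = Σ p(s) × length(s) = 2.2174 bits


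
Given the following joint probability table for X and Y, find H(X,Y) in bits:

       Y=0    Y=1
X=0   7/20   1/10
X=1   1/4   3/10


H(X,Y) = -Σ p(x,y) log₂ p(x,y)
  p(0,0)=7/20: -0.3500 × log₂(0.3500) = 0.5301
  p(0,1)=1/10: -0.1000 × log₂(0.1000) = 0.3322
  p(1,0)=1/4: -0.2500 × log₂(0.2500) = 0.5000
  p(1,1)=3/10: -0.3000 × log₂(0.3000) = 0.5211
H(X,Y) = 1.8834 bits
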